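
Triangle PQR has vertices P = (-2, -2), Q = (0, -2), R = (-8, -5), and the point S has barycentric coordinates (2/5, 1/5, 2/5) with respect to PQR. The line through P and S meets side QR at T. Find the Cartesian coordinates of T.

Line PS meets QR where the P-coordinate vanishes; zeroing S's P-weight and renormalizing leaves Q, R-weights 1/5 : 2/5 → (1/3, 2/3).
So T = (1/3)·Q + (2/3)·R = (-16/3, -4).

(-16/3, -4)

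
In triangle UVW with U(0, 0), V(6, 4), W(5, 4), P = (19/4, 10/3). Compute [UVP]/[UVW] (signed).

[UVW] = ½·(0·(4−4) + 6·(4−0) + 5·(0−4)) = ½·(0 + 24 − 20) = 2.
[UVP] = ½·(0·(4−(10/3)) + 6·(10/3−0) + (19/4)·(0−4)) = ½·(0 + 20 − 19) = 1/2, so the ratio is (1/2)/2 = 1/4.

1/4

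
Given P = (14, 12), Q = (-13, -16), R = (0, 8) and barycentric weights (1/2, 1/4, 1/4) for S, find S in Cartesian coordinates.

S = (1/2)·P + (1/4)·Q + (1/4)·R.
x-coordinate: (1/2)·14 + (1/4)·(-13) + (1/4)·0 = 15/4.
y-coordinate: (1/2)·12 + (1/4)·(-16) + (1/4)·8 = 4.

(15/4, 4)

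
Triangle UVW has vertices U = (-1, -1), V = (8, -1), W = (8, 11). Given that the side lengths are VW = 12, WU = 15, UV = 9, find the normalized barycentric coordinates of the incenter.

The incenter has barycentric coordinates proportional to the opposite side lengths: (12 : 15 : 9).
Normalizing by 12+15+9 = 36 gives (1/3, 5/12, 1/4).

(1/3, 5/12, 1/4)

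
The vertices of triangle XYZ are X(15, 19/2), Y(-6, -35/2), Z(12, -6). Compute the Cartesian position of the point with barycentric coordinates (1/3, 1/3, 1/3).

W = (1/3)·X + (1/3)·Y + (1/3)·Z.
x-coordinate: (1/3)·15 + (1/3)·(-6) + (1/3)·12 = 7.
y-coordinate: (1/3)·(19/2) + (1/3)·(-35/2) + (1/3)·(-6) = -14/3.

(7, -14/3)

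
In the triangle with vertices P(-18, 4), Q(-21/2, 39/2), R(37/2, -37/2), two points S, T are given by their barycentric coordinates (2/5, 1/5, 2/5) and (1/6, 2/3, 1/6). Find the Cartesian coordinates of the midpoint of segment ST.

(-529/120, 521/120)

Barycentric coordinates of the midpoint are the average: (17/60, 13/30, 17/60).
Converting: (17/60)·P + (13/30)·Q + (17/60)·R = (-529/120, 521/120).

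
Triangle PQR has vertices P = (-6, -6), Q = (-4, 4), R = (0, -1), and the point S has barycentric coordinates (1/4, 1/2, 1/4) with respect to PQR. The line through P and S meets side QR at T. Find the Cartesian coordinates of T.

Line PS meets QR where the P-coordinate vanishes; zeroing S's P-weight and renormalizing leaves Q, R-weights 1/2 : 1/4 → (2/3, 1/3).
So T = (2/3)·Q + (1/3)·R = (-8/3, 7/3).

(-8/3, 7/3)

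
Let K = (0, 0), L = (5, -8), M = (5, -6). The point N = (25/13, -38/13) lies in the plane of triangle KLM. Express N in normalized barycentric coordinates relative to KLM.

(8/13, 4/13, 1/13)

Signed area of the reference triangle: [KLM] = ½·(0·(-8−(-6)) + 5·(-6−0) + 5·(0−(-8))) = ½·(0 − 30 + 40) = 5.
[NLM] = ½·((25/13)·(-8−(-6)) + 5·(-6−(-38/13)) + 5·(-38/13−(-8))) = ½·(-50/13 − 200/13 + 330/13) = 40/13, so the K-coordinate is (40/13)/5 = 8/13.
[KNM] = ½·(0·(-38/13−(-6)) + (25/13)·(-6−0) + 5·(0−(-38/13))) = ½·(0 − 150/13 + 190/13) = 20/13, so the L-coordinate is 4/13.
[KLN] = ½·(0·(-8−(-38/13)) + 5·(-38/13−0) + (25/13)·(0−(-8))) = ½·(0 − 190/13 + 200/13) = 5/13, so the M-coordinate is 1/13.
Check: 8/13 + 4/13 + 1/13 = 1.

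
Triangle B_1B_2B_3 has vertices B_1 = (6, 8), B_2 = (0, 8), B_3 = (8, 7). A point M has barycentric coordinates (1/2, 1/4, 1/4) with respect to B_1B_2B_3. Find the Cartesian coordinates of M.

(5, 31/4)

M = (1/2)·B_1 + (1/4)·B_2 + (1/4)·B_3.
x-coordinate: (1/2)·6 + (1/4)·0 + (1/4)·8 = 5.
y-coordinate: (1/2)·8 + (1/4)·8 + (1/4)·7 = 31/4.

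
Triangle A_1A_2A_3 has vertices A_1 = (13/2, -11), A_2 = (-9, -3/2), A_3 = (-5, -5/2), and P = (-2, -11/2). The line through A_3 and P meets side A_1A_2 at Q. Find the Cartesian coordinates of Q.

(-5/4, -25/4)

Barycentric coordinates of P with respect to A_1A_2A_3: (2/5, 2/5, 1/5).
On side A_1A_2 the A_3-coordinate is zero; dropping P's A_3-weight 1/5 and renormalizing the remaining 2/5 : 2/5 gives weights 1/2, 1/2 on A_1, A_2.
Q = (1/2)·(13/2, -11) + (1/2)·(-9, -3/2) = (-5/4, -25/4).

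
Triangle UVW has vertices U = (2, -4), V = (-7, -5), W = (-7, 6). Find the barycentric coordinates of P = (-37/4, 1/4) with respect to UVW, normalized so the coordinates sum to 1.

(-1/4, 3/4, 1/2)

Signed area of the reference triangle: [UVW] = ½·(2·(-5−6) + (-7)·(6−(-4)) + (-7)·(-4−(-5))) = ½·(-22 − 70 − 7) = -99/2.
[PVW] = ½·((-37/4)·(-5−6) + (-7)·(6−(1/4)) + (-7)·(1/4−(-5))) = ½·(407/4 − 161/4 − 147/4) = 99/8, so the U-coordinate is (99/8)/(-99/2) = -1/4.
[UPW] = ½·(2·(1/4−6) + (-37/4)·(6−(-4)) + (-7)·(-4−(1/4))) = ½·(-23/2 − 185/2 + 119/4) = -297/8, so the V-coordinate is 3/4.
[UVP] = ½·(2·(-5−(1/4)) + (-7)·(1/4−(-4)) + (-37/4)·(-4−(-5))) = ½·(-21/2 − 119/4 − 37/4) = -99/4, so the W-coordinate is 1/2.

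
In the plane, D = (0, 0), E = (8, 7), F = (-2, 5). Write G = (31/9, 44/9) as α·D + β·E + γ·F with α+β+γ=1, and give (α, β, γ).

Signed area of the reference triangle: [DEF] = ½·(0·(7−5) + 8·(5−0) + (-2)·(0−7)) = ½·(0 + 40 + 14) = 27.
[GEF] = ½·((31/9)·(7−5) + 8·(5−(44/9)) + (-2)·(44/9−7)) = ½·(62/9 + 8/9 + 38/9) = 6, so the D-coordinate is 6/27 = 2/9.
[DGF] = ½·(0·(44/9−5) + (31/9)·(5−0) + (-2)·(0−(44/9))) = ½·(0 + 155/9 + 88/9) = 27/2, so the E-coordinate is 1/2.
[DEG] = ½·(0·(7−(44/9)) + 8·(44/9−0) + (31/9)·(0−7)) = ½·(0 + 352/9 − 217/9) = 15/2, so the F-coordinate is 5/18.

(2/9, 1/2, 5/18)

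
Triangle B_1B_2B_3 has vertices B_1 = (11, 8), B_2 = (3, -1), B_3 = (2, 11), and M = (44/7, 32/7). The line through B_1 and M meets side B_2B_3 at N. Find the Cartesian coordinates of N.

Barycentric coordinates of M with respect to B_1B_2B_3: (3/7, 3/7, 1/7).
On side B_2B_3 the B_1-coordinate is zero; dropping M's B_1-weight 3/7 and renormalizing the remaining 3/7 : 1/7 gives weights 3/4, 1/4 on B_2, B_3.
N = (3/4)·(3, -1) + (1/4)·(2, 11) = (11/4, 2).

(11/4, 2)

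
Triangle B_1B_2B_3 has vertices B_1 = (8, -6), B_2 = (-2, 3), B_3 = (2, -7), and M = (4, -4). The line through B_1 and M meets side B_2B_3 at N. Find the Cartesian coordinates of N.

Barycentric coordinates of M with respect to B_1B_2B_3: (1/2, 1/4, 1/4).
On side B_2B_3 the B_1-coordinate is zero; dropping M's B_1-weight 1/2 and renormalizing the remaining 1/4 : 1/4 gives weights 1/2, 1/2 on B_2, B_3.
N = (1/2)·(-2, 3) + (1/2)·(2, -7) = (0, -2).

(0, -2)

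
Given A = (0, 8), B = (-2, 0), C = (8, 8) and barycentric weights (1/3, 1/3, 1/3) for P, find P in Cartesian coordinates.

P = (1/3)·A + (1/3)·B + (1/3)·C.
x-coordinate: (1/3)·0 + (1/3)·(-2) + (1/3)·8 = 2.
y-coordinate: (1/3)·8 + (1/3)·0 + (1/3)·8 = 16/3.

(2, 16/3)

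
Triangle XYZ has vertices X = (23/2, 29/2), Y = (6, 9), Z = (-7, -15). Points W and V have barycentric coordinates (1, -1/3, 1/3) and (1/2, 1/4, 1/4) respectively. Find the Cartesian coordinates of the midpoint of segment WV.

(19/3, 49/8)

Barycentric coordinates of the midpoint are the average: (3/4, -1/24, 7/24).
Converting: (3/4)·X + (-1/24)·Y + (7/24)·Z = (19/3, 49/8).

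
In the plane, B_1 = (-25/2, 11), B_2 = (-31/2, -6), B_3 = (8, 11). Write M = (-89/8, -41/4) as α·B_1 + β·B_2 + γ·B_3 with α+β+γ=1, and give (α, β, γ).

Signed area of the reference triangle: [B_1B_2B_3] = ½·((-25/2)·(-6−11) + (-31/2)·(11−11) + 8·(11−(-6))) = ½·(425/2 + 0 + 136) = 697/4.
[MB_2B_3] = ½·((-89/8)·(-6−11) + (-31/2)·(11−(-41/4)) + 8·(-41/4−(-6))) = ½·(1513/8 − 2635/8 − 34) = -697/8, so the B_1-coordinate is (-697/8)/(697/4) = -1/2.
[B_1MB_3] = ½·((-25/2)·(-41/4−11) + (-89/8)·(11−11) + 8·(11−(-41/4))) = ½·(2125/8 + 0 + 170) = 3485/16, so the B_2-coordinate is 5/4.
[B_1B_2M] = ½·((-25/2)·(-6−(-41/4)) + (-31/2)·(-41/4−11) + (-89/8)·(11−(-6))) = ½·(-425/8 + 2635/8 − 1513/8) = 697/16, so the B_3-coordinate is 1/4.

(-1/2, 5/4, 1/4)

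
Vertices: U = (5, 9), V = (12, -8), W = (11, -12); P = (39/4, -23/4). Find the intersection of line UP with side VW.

Barycentric coordinates of P with respect to UVW: (1/4, 1/4, 1/2).
On side VW the U-coordinate is zero; dropping P's U-weight 1/4 and renormalizing the remaining 1/4 : 1/2 gives weights 1/3, 2/3 on V, W.
Q = (1/3)·(12, -8) + (2/3)·(11, -12) = (34/3, -32/3).

(34/3, -32/3)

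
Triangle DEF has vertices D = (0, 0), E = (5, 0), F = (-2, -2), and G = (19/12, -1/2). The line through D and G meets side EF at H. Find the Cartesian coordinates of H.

(19/8, -3/4)

Barycentric coordinates of G with respect to DEF: (1/3, 5/12, 1/4).
On side EF the D-coordinate is zero; dropping G's D-weight 1/3 and renormalizing the remaining 5/12 : 1/4 gives weights 5/8, 3/8 on E, F.
H = (5/8)·(5, 0) + (3/8)·(-2, -2) = (19/8, -3/4).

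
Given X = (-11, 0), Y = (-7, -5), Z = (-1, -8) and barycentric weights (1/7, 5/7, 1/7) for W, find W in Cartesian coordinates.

(-47/7, -33/7)

W = (1/7)·X + (5/7)·Y + (1/7)·Z.
x-coordinate: (1/7)·(-11) + (5/7)·(-7) + (1/7)·(-1) = -47/7.
y-coordinate: (1/7)·0 + (5/7)·(-5) + (1/7)·(-8) = -33/7.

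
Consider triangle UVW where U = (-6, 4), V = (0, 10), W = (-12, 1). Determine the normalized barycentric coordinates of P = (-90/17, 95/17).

Signed area of the reference triangle: [UVW] = ½·((-6)·(10−1) + 0·(1−4) + (-12)·(4−10)) = ½·(-54 + 0 + 72) = 9.
[PVW] = ½·((-90/17)·(10−1) + 0·(1−(95/17)) + (-12)·(95/17−10)) = ½·(-810/17 + 0 + 900/17) = 45/17, so the U-coordinate is (45/17)/9 = 5/17.
[UPW] = ½·((-6)·(95/17−1) + (-90/17)·(1−4) + (-12)·(4−(95/17))) = ½·(-468/17 + 270/17 + 324/17) = 63/17, so the V-coordinate is 7/17.
[UVP] = ½·((-6)·(10−(95/17)) + 0·(95/17−4) + (-90/17)·(4−10)) = ½·(-450/17 + 0 + 540/17) = 45/17, so the W-coordinate is 5/17.

(5/17, 7/17, 5/17)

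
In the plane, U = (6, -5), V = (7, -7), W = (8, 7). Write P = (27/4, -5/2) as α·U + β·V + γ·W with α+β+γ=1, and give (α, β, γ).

Signed area of the reference triangle: [UVW] = ½·(6·(-7−7) + 7·(7−(-5)) + 8·(-5−(-7))) = ½·(-84 + 84 + 16) = 8.
[PVW] = ½·((27/4)·(-7−7) + 7·(7−(-5/2)) + 8·(-5/2−(-7))) = ½·(-189/2 + 133/2 + 36) = 4, so the U-coordinate is 4/8 = 1/2.
[UPW] = ½·(6·(-5/2−7) + (27/4)·(7−(-5)) + 8·(-5−(-5/2))) = ½·(-57 + 81 − 20) = 2, so the V-coordinate is 1/4.
[UVP] = ½·(6·(-7−(-5/2)) + 7·(-5/2−(-5)) + (27/4)·(-5−(-7))) = ½·(-27 + 35/2 + 27/2) = 2, so the W-coordinate is 1/4.

(1/2, 1/4, 1/4)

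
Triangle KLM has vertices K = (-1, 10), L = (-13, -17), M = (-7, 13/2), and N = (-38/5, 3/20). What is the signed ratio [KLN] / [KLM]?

[KLM] = ½·((-1)·(-17−(13/2)) + (-13)·(13/2−10) + (-7)·(10−(-17))) = ½·(47/2 + 91/2 − 189) = -60.
[KLN] = ½·((-1)·(-17−(3/20)) + (-13)·(3/20−10) + (-38/5)·(10−(-17))) = ½·(343/20 + 2561/20 − 1026/5) = -30, so the ratio is (-30)/(-60) = 1/2.

1/2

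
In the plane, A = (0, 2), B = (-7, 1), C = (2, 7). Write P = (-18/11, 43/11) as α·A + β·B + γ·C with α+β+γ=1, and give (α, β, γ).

(2/11, 4/11, 5/11)

Signed area of the reference triangle: [ABC] = ½·(0·(1−7) + (-7)·(7−2) + 2·(2−1)) = ½·(0 − 35 + 2) = -33/2.
[PBC] = ½·((-18/11)·(1−7) + (-7)·(7−(43/11)) + 2·(43/11−1)) = ½·(108/11 − 238/11 + 64/11) = -3, so the A-coordinate is (-3)/(-33/2) = 2/11.
[APC] = ½·(0·(43/11−7) + (-18/11)·(7−2) + 2·(2−(43/11))) = ½·(0 − 90/11 − 42/11) = -6, so the B-coordinate is 4/11.
[ABP] = ½·(0·(1−(43/11)) + (-7)·(43/11−2) + (-18/11)·(2−1)) = ½·(0 − 147/11 − 18/11) = -15/2, so the C-coordinate is 5/11.
Check: 2/11 + 4/11 + 5/11 = 1.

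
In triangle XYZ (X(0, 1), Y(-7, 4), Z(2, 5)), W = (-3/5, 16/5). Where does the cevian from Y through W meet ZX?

(1, 3)

Barycentric coordinates of W with respect to XYZ: (2/5, 1/5, 2/5).
On side ZX the Y-coordinate is zero; dropping W's Y-weight 1/5 and renormalizing the remaining 2/5 : 2/5 gives weights 1/2, 1/2 on Z, X.
V = (1/2)·(2, 5) + (1/2)·(0, 1) = (1, 3).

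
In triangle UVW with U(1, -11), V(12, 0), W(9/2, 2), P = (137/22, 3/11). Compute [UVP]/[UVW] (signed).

[UVW] = ½·(1·(0−2) + 12·(2−(-11)) + (9/2)·(-11−0)) = ½·(-2 + 156 − 99/2) = 209/4.
[UVP] = ½·(1·(0−(3/11)) + 12·(3/11−(-11)) + (137/22)·(-11−0)) = ½·(-3/11 + 1488/11 − 137/2) = 133/4, so the ratio is (133/4)/(209/4) = 7/11.

7/11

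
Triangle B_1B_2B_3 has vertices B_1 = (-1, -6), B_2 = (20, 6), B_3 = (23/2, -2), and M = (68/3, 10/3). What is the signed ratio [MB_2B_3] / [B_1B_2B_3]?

[B_1B_2B_3] = ½·((-1)·(6−(-2)) + 20·(-2−(-6)) + (23/2)·(-6−6)) = ½·(-8 + 80 − 138) = -33.
[MB_2B_3] = ½·((68/3)·(6−(-2)) + 20·(-2−(10/3)) + (23/2)·(10/3−6)) = ½·(544/3 − 320/3 − 92/3) = 22, so the ratio is 22/(-33) = -2/3.

-2/3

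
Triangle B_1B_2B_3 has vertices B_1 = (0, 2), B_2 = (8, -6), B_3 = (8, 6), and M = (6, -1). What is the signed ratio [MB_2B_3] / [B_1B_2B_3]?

[B_1B_2B_3] = ½·(0·(-6−6) + 8·(6−2) + 8·(2−(-6))) = ½·(0 + 32 + 64) = 48.
[MB_2B_3] = ½·(6·(-6−6) + 8·(6−(-1)) + 8·(-1−(-6))) = ½·(-72 + 56 + 40) = 12, so the ratio is 12/48 = 1/4.

1/4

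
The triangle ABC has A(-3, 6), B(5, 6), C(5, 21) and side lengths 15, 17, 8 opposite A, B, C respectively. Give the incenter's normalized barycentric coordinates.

The incenter has barycentric coordinates proportional to the opposite side lengths: (15 : 17 : 8).
Normalizing by 15+17+8 = 40 gives (3/8, 17/40, 1/5).

(3/8, 17/40, 1/5)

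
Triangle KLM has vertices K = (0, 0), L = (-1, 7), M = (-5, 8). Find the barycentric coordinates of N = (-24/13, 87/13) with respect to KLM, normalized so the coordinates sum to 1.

(1/13, 9/13, 3/13)

Signed area of the reference triangle: [KLM] = ½·(0·(7−8) + (-1)·(8−0) + (-5)·(0−7)) = ½·(0 − 8 + 35) = 27/2.
[NLM] = ½·((-24/13)·(7−8) + (-1)·(8−(87/13)) + (-5)·(87/13−7)) = ½·(24/13 − 17/13 + 20/13) = 27/26, so the K-coordinate is (27/26)/(27/2) = 1/13.
[KNM] = ½·(0·(87/13−8) + (-24/13)·(8−0) + (-5)·(0−(87/13))) = ½·(0 − 192/13 + 435/13) = 243/26, so the L-coordinate is 9/13.
[KLN] = ½·(0·(7−(87/13)) + (-1)·(87/13−0) + (-24/13)·(0−7)) = ½·(0 − 87/13 + 168/13) = 81/26, so the M-coordinate is 3/13.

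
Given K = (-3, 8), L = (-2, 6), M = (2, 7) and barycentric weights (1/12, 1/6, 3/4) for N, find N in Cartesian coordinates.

N = (1/12)·K + (1/6)·L + (3/4)·M.
x-coordinate: (1/12)·(-3) + (1/6)·(-2) + (3/4)·2 = 11/12.
y-coordinate: (1/12)·8 + (1/6)·6 + (3/4)·7 = 83/12.

(11/12, 83/12)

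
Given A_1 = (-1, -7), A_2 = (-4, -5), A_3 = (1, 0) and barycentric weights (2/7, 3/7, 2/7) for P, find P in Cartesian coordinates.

P = (2/7)·A_1 + (3/7)·A_2 + (2/7)·A_3.
x-coordinate: (2/7)·(-1) + (3/7)·(-4) + (2/7)·1 = -12/7.
y-coordinate: (2/7)·(-7) + (3/7)·(-5) + (2/7)·0 = -29/7.

(-12/7, -29/7)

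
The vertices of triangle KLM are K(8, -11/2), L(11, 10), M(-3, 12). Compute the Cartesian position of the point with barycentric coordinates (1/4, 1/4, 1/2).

(13/4, 57/8)

N = (1/4)·K + (1/4)·L + (1/2)·M.
x-coordinate: (1/4)·8 + (1/4)·11 + (1/2)·(-3) = 13/4.
y-coordinate: (1/4)·(-11/2) + (1/4)·10 + (1/2)·12 = 57/8.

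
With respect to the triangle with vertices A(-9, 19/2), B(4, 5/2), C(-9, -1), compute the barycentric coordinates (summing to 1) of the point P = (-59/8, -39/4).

Signed area of the reference triangle: [ABC] = ½·((-9)·(5/2−(-1)) + 4·(-1−(19/2)) + (-9)·(19/2−(5/2))) = ½·(-63/2 − 42 − 63) = -273/4.
[PBC] = ½·((-59/8)·(5/2−(-1)) + 4·(-1−(-39/4)) + (-9)·(-39/4−(5/2))) = ½·(-413/16 + 35 + 441/4) = 1911/32, so the A-coordinate is (1911/32)/(-273/4) = -7/8.
[APC] = ½·((-9)·(-39/4−(-1)) + (-59/8)·(-1−(19/2)) + (-9)·(19/2−(-39/4))) = ½·(315/4 + 1239/16 − 693/4) = -273/32, so the B-coordinate is 1/8.
[ABP] = ½·((-9)·(5/2−(-39/4)) + 4·(-39/4−(19/2)) + (-59/8)·(19/2−(5/2))) = ½·(-441/4 − 77 − 413/8) = -1911/16, so the C-coordinate is 7/4.
Check: -7/8 + 1/8 + 7/4 = 1.

(-7/8, 1/8, 7/4)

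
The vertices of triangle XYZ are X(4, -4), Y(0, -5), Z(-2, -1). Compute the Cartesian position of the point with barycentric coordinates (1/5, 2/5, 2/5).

(0, -16/5)

W = (1/5)·X + (2/5)·Y + (2/5)·Z.
x-coordinate: (1/5)·4 + (2/5)·0 + (2/5)·(-2) = 0.
y-coordinate: (1/5)·(-4) + (2/5)·(-5) + (2/5)·(-1) = -16/5.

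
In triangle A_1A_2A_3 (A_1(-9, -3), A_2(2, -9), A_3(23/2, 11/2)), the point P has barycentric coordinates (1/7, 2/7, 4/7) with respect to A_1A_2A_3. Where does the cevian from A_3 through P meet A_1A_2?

(-5/3, -7)

Line A_3P meets A_1A_2 where the A_3-coordinate vanishes; zeroing P's A_3-weight and renormalizing leaves A_1, A_2-weights 1/7 : 2/7 → (1/3, 2/3).
So Q = (1/3)·A_1 + (2/3)·A_2 = (-5/3, -7).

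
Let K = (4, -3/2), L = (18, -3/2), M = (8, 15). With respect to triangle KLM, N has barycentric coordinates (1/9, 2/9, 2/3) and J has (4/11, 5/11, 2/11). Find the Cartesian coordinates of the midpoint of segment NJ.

Barycentric coordinates of the midpoint are the average: (47/198, 67/198, 14/33).
Converting: (47/198)·K + (67/198)·L + (14/33)·M = (1033/99, 11/2).

(1033/99, 11/2)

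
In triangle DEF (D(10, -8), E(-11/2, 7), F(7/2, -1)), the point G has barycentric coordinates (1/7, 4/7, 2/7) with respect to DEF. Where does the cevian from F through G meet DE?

(-12/5, 4)

Line FG meets DE where the F-coordinate vanishes; zeroing G's F-weight and renormalizing leaves D, E-weights 1/7 : 4/7 → (1/5, 4/5).
So H = (1/5)·D + (4/5)·E = (-12/5, 4).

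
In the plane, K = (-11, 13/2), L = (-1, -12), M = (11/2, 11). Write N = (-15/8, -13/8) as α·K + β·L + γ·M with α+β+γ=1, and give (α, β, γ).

Signed area of the reference triangle: [KLM] = ½·((-11)·(-12−11) + (-1)·(11−(13/2)) + (11/2)·(13/2−(-12))) = ½·(253 − 9/2 + 407/4) = 1401/8.
[NLM] = ½·((-15/8)·(-12−11) + (-1)·(11−(-13/8)) + (11/2)·(-13/8−(-12))) = ½·(345/8 − 101/8 + 913/16) = 1401/32, so the K-coordinate is (1401/32)/(1401/8) = 1/4.
[KNM] = ½·((-11)·(-13/8−11) + (-15/8)·(11−(13/2)) + (11/2)·(13/2−(-13/8))) = ½·(1111/8 − 135/16 + 715/16) = 1401/16, so the L-coordinate is 1/2.
[KLN] = ½·((-11)·(-12−(-13/8)) + (-1)·(-13/8−(13/2)) + (-15/8)·(13/2−(-12))) = ½·(913/8 + 65/8 − 555/16) = 1401/32, so the M-coordinate is 1/4.
Check: 1/4 + 1/2 + 1/4 = 1.

(1/4, 1/2, 1/4)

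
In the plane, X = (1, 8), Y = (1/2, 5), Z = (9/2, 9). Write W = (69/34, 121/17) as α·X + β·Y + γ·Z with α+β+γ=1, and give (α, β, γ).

Signed area of the reference triangle: [XYZ] = ½·(1·(5−9) + (1/2)·(9−8) + (9/2)·(8−5)) = ½·(-4 + 1/2 + 27/2) = 5.
[WYZ] = ½·((69/34)·(5−9) + (1/2)·(9−(121/17)) + (9/2)·(121/17−5)) = ½·(-138/17 + 16/17 + 162/17) = 20/17, so the X-coordinate is (20/17)/5 = 4/17.
[XWZ] = ½·(1·(121/17−9) + (69/34)·(9−8) + (9/2)·(8−(121/17))) = ½·(-32/17 + 69/34 + 135/34) = 35/17, so the Y-coordinate is 7/17.
[XYW] = ½·(1·(5−(121/17)) + (1/2)·(121/17−8) + (69/34)·(8−5)) = ½·(-36/17 − 15/34 + 207/34) = 30/17, so the Z-coordinate is 6/17.
Check: 4/17 + 7/17 + 6/17 = 1.

(4/17, 7/17, 6/17)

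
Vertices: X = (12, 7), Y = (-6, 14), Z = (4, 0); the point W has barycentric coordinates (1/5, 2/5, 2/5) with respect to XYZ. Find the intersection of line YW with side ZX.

(20/3, 7/3)

Line YW meets ZX where the Y-coordinate vanishes; zeroing W's Y-weight and renormalizing leaves Z, X-weights 2/5 : 1/5 → (2/3, 1/3).
So V = (2/3)·Z + (1/3)·X = (20/3, 7/3).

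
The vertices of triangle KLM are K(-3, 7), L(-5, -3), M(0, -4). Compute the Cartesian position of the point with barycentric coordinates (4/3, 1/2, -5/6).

(-13/2, 67/6)

N = (4/3)·K + (1/2)·L + (-5/6)·M.
x-coordinate: (4/3)·(-3) + (1/2)·(-5) + (-5/6)·0 = -13/2.
y-coordinate: (4/3)·7 + (1/2)·(-3) + (-5/6)·(-4) = 67/6.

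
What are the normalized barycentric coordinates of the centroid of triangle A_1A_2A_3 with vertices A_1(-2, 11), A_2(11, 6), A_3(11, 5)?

(1/3, 1/3, 1/3)

The centroid is the average of the vertices, so each weight is 1/3.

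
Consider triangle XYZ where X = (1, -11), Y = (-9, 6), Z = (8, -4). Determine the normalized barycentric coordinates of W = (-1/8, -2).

(1/4, 3/8, 3/8)

Signed area of the reference triangle: [XYZ] = ½·(1·(6−(-4)) + (-9)·(-4−(-11)) + 8·(-11−6)) = ½·(10 − 63 − 136) = -189/2.
[WYZ] = ½·((-1/8)·(6−(-4)) + (-9)·(-4−(-2)) + 8·(-2−6)) = ½·(-5/4 + 18 − 64) = -189/8, so the X-coordinate is (-189/8)/(-189/2) = 1/4.
[XWZ] = ½·(1·(-2−(-4)) + (-1/8)·(-4−(-11)) + 8·(-11−(-2))) = ½·(2 − 7/8 − 72) = -567/16, so the Y-coordinate is 3/8.
[XYW] = ½·(1·(6−(-2)) + (-9)·(-2−(-11)) + (-1/8)·(-11−6)) = ½·(8 − 81 + 17/8) = -567/16, so the Z-coordinate is 3/8.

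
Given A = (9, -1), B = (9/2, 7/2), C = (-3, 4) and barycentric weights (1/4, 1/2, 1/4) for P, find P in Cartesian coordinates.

(15/4, 5/2)

P = (1/4)·A + (1/2)·B + (1/4)·C.
x-coordinate: (1/4)·9 + (1/2)·(9/2) + (1/4)·(-3) = 15/4.
y-coordinate: (1/4)·(-1) + (1/2)·(7/2) + (1/4)·4 = 5/2.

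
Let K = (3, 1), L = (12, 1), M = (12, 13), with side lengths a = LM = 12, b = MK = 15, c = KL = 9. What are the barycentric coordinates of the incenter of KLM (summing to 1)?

(1/3, 5/12, 1/4)

The incenter has barycentric coordinates proportional to the opposite side lengths: (12 : 15 : 9).
Normalizing by 12+15+9 = 36 gives (1/3, 5/12, 1/4).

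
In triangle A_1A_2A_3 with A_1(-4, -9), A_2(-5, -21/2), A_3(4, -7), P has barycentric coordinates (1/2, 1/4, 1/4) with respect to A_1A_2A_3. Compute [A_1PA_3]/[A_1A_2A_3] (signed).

1/4

The signed ratio [A_1PA_3]/[A_1A_2A_3] equals the barycentric coordinate of P at vertex A_2, which is 1/4.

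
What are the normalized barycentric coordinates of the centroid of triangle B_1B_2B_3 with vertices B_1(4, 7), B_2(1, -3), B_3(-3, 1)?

(1/3, 1/3, 1/3)

The centroid is the average of the vertices, so each weight is 1/3.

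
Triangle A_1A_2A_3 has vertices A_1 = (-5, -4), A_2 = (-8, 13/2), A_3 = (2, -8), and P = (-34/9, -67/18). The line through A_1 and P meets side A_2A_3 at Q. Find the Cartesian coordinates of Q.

Barycentric coordinates of P with respect to A_1A_2A_3: (2/3, 1/9, 2/9).
On side A_2A_3 the A_1-coordinate is zero; dropping P's A_1-weight 2/3 and renormalizing the remaining 1/9 : 2/9 gives weights 1/3, 2/3 on A_2, A_3.
Q = (1/3)·(-8, 13/2) + (2/3)·(2, -8) = (-4/3, -19/6).

(-4/3, -19/6)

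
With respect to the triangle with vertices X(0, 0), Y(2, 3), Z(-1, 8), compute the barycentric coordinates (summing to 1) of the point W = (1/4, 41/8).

Signed area of the reference triangle: [XYZ] = ½·(0·(3−8) + 2·(8−0) + (-1)·(0−3)) = ½·(0 + 16 + 3) = 19/2.
[WYZ] = ½·((1/4)·(3−8) + 2·(8−(41/8)) + (-1)·(41/8−3)) = ½·(-5/4 + 23/4 − 17/8) = 19/16, so the X-coordinate is (19/16)/(19/2) = 1/8.
[XWZ] = ½·(0·(41/8−8) + (1/4)·(8−0) + (-1)·(0−(41/8))) = ½·(0 + 2 + 41/8) = 57/16, so the Y-coordinate is 3/8.
[XYW] = ½·(0·(3−(41/8)) + 2·(41/8−0) + (1/4)·(0−3)) = ½·(0 + 41/4 − 3/4) = 19/4, so the Z-coordinate is 1/2.
Check: 1/8 + 3/8 + 1/2 = 1.

(1/8, 3/8, 1/2)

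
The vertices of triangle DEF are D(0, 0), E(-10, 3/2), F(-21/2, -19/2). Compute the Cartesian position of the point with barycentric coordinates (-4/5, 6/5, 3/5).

G = (-4/5)·D + (6/5)·E + (3/5)·F.
x-coordinate: (-4/5)·0 + (6/5)·(-10) + (3/5)·(-21/2) = -183/10.
y-coordinate: (-4/5)·0 + (6/5)·(3/2) + (3/5)·(-19/2) = -39/10.

(-183/10, -39/10)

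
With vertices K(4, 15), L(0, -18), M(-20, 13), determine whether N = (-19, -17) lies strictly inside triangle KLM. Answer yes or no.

no

Barycentric coordinates of N: (-569/784, 361/392, 631/784).
The three coordinates are negative, positive, positive; a point is interior exactly when all three are positive.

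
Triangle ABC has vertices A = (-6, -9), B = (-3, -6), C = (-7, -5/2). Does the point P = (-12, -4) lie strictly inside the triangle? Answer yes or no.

no

Barycentric coordinates of P: (47/45, -68/45, 22/15).
The three coordinates are positive, negative, positive; a point is interior exactly when all three are positive.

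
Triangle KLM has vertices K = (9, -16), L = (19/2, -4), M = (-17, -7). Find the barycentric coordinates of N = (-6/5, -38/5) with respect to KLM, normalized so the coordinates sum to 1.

(1/5, 2/5, 2/5)

Signed area of the reference triangle: [KLM] = ½·(9·(-4−(-7)) + (19/2)·(-7−(-16)) + (-17)·(-16−(-4))) = ½·(27 + 171/2 + 204) = 633/4.
[NLM] = ½·((-6/5)·(-4−(-7)) + (19/2)·(-7−(-38/5)) + (-17)·(-38/5−(-4))) = ½·(-18/5 + 57/10 + 306/5) = 633/20, so the K-coordinate is (633/20)/(633/4) = 1/5.
[KNM] = ½·(9·(-38/5−(-7)) + (-6/5)·(-7−(-16)) + (-17)·(-16−(-38/5))) = ½·(-27/5 − 54/5 + 714/5) = 633/10, so the L-coordinate is 2/5.
[KLN] = ½·(9·(-4−(-38/5)) + (19/2)·(-38/5−(-16)) + (-6/5)·(-16−(-4))) = ½·(162/5 + 399/5 + 72/5) = 633/10, so the M-coordinate is 2/5.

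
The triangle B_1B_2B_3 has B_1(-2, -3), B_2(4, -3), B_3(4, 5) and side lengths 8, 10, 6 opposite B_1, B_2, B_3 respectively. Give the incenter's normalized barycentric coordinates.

The incenter has barycentric coordinates proportional to the opposite side lengths: (8 : 10 : 6).
Normalizing by 8+10+6 = 24 gives (1/3, 5/12, 1/4).

(1/3, 5/12, 1/4)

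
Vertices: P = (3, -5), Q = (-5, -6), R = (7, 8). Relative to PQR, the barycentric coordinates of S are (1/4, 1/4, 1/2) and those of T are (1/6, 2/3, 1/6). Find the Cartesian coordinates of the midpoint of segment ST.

(2/3, -9/8)

Barycentric coordinates of the midpoint are the average: (5/24, 11/24, 1/3).
Converting: (5/24)·P + (11/24)·Q + (1/3)·R = (2/3, -9/8).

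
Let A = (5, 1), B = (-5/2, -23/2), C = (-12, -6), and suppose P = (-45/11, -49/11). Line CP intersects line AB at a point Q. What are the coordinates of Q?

Barycentric coordinates of P with respect to ABC: (4/11, 2/11, 5/11).
On side AB the C-coordinate is zero; dropping P's C-weight 5/11 and renormalizing the remaining 4/11 : 2/11 gives weights 2/3, 1/3 on A, B.
Q = (2/3)·(5, 1) + (1/3)·(-5/2, -23/2) = (5/2, -19/6).

(5/2, -19/6)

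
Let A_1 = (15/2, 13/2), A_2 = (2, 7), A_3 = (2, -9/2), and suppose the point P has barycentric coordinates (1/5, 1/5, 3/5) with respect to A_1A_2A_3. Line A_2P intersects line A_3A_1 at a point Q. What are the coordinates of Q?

(27/8, -7/4)

Line A_2P meets A_3A_1 where the A_2-coordinate vanishes; zeroing P's A_2-weight and renormalizing leaves A_3, A_1-weights 3/5 : 1/5 → (3/4, 1/4).
So Q = (3/4)·A_3 + (1/4)·A_1 = (27/8, -7/4).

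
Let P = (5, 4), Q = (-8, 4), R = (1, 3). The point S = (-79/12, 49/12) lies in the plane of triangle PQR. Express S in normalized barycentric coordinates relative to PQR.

Signed area of the reference triangle: [PQR] = ½·(5·(4−3) + (-8)·(3−4) + 1·(4−4)) = ½·(5 + 8 + 0) = 13/2.
[SQR] = ½·((-79/12)·(4−3) + (-8)·(3−(49/12)) + 1·(49/12−4)) = ½·(-79/12 + 26/3 + 1/12) = 13/12, so the P-coordinate is (13/12)/(13/2) = 1/6.
[PSR] = ½·(5·(49/12−3) + (-79/12)·(3−4) + 1·(4−(49/12))) = ½·(65/12 + 79/12 − 1/12) = 143/24, so the Q-coordinate is 11/12.
[PQS] = ½·(5·(4−(49/12)) + (-8)·(49/12−4) + (-79/12)·(4−4)) = ½·(-5/12 − 2/3 + 0) = -13/24, so the R-coordinate is -1/12.

(1/6, 11/12, -1/12)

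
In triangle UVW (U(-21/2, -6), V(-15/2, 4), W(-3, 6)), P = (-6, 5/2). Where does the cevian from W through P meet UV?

Barycentric coordinates of P with respect to UVW: (1/4, 1/4, 1/2).
On side UV the W-coordinate is zero; dropping P's W-weight 1/2 and renormalizing the remaining 1/4 : 1/4 gives weights 1/2, 1/2 on U, V.
Q = (1/2)·(-21/2, -6) + (1/2)·(-15/2, 4) = (-9, -1).

(-9, -1)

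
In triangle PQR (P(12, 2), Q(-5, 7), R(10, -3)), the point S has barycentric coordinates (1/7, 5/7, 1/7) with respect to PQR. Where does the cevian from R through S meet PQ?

Line RS meets PQ where the R-coordinate vanishes; zeroing S's R-weight and renormalizing leaves P, Q-weights 1/7 : 5/7 → (1/6, 5/6).
So T = (1/6)·P + (5/6)·Q = (-13/6, 37/6).

(-13/6, 37/6)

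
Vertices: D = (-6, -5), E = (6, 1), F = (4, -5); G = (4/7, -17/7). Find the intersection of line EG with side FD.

(-7/2, -5)

Barycentric coordinates of G with respect to DEF: (3/7, 3/7, 1/7).
On side FD the E-coordinate is zero; dropping G's E-weight 3/7 and renormalizing the remaining 1/7 : 3/7 gives weights 1/4, 3/4 on F, D.
H = (1/4)·(4, -5) + (3/4)·(-6, -5) = (-7/2, -5).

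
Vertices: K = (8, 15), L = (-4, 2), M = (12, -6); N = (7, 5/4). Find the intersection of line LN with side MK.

Barycentric coordinates of N with respect to KLM: (1/4, 1/4, 1/2).
On side MK the L-coordinate is zero; dropping N's L-weight 1/4 and renormalizing the remaining 1/2 : 1/4 gives weights 2/3, 1/3 on M, K.
J = (2/3)·(12, -6) + (1/3)·(8, 15) = (32/3, 1).

(32/3, 1)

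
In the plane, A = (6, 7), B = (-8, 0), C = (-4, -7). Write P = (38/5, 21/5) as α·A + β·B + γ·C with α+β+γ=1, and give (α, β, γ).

(1, -2/5, 2/5)

Signed area of the reference triangle: [ABC] = ½·(6·(0−(-7)) + (-8)·(-7−7) + (-4)·(7−0)) = ½·(42 + 112 − 28) = 63.
[PBC] = ½·((38/5)·(0−(-7)) + (-8)·(-7−(21/5)) + (-4)·(21/5−0)) = ½·(266/5 + 448/5 − 84/5) = 63, so the A-coordinate is 63/63 = 1.
[APC] = ½·(6·(21/5−(-7)) + (38/5)·(-7−7) + (-4)·(7−(21/5))) = ½·(336/5 − 532/5 − 56/5) = -126/5, so the B-coordinate is -2/5.
[ABP] = ½·(6·(0−(21/5)) + (-8)·(21/5−7) + (38/5)·(7−0)) = ½·(-126/5 + 112/5 + 266/5) = 126/5, so the C-coordinate is 2/5.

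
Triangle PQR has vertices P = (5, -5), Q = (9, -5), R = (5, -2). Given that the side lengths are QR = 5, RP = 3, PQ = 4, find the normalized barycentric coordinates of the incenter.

(5/12, 1/4, 1/3)

The incenter has barycentric coordinates proportional to the opposite side lengths: (5 : 3 : 4).
Normalizing by 5+3+4 = 12 gives (5/12, 1/4, 1/3).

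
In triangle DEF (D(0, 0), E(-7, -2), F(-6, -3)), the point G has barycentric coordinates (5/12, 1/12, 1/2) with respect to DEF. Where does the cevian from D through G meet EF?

Line DG meets EF where the D-coordinate vanishes; zeroing G's D-weight and renormalizing leaves E, F-weights 1/12 : 1/2 → (1/7, 6/7).
So H = (1/7)·E + (6/7)·F = (-43/7, -20/7).

(-43/7, -20/7)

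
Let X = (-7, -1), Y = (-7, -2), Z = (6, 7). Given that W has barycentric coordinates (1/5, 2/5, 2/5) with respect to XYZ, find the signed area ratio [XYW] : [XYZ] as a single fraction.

2/5

The signed ratio [XYW]/[XYZ] equals the barycentric coordinate of W at vertex Z, which is 2/5.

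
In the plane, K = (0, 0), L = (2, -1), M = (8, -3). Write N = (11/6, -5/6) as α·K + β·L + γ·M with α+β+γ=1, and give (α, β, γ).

Signed area of the reference triangle: [KLM] = ½·(0·(-1−(-3)) + 2·(-3−0) + 8·(0−(-1))) = ½·(0 − 6 + 8) = 1.
[NLM] = ½·((11/6)·(-1−(-3)) + 2·(-3−(-5/6)) + 8·(-5/6−(-1))) = ½·(11/3 − 13/3 + 4/3) = 1/3, so the K-coordinate is (1/3)/1 = 1/3.
[KNM] = ½·(0·(-5/6−(-3)) + (11/6)·(-3−0) + 8·(0−(-5/6))) = ½·(0 − 11/2 + 20/3) = 7/12, so the L-coordinate is 7/12.
[KLN] = ½·(0·(-1−(-5/6)) + 2·(-5/6−0) + (11/6)·(0−(-1))) = ½·(0 − 5/3 + 11/6) = 1/12, so the M-coordinate is 1/12.

(1/3, 7/12, 1/12)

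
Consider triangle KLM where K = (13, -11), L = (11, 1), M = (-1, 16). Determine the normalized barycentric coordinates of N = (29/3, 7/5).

(2/15, 11/15, 2/15)

Signed area of the reference triangle: [KLM] = ½·(13·(1−16) + 11·(16−(-11)) + (-1)·(-11−1)) = ½·(-195 + 297 + 12) = 57.
[NLM] = ½·((29/3)·(1−16) + 11·(16−(7/5)) + (-1)·(7/5−1)) = ½·(-145 + 803/5 − 2/5) = 38/5, so the K-coordinate is (38/5)/57 = 2/15.
[KNM] = ½·(13·(7/5−16) + (29/3)·(16−(-11)) + (-1)·(-11−(7/5))) = ½·(-949/5 + 261 + 62/5) = 209/5, so the L-coordinate is 11/15.
[KLN] = ½·(13·(1−(7/5)) + 11·(7/5−(-11)) + (29/3)·(-11−1)) = ½·(-26/5 + 682/5 − 116) = 38/5, so the M-coordinate is 2/15.
Check: 2/15 + 11/15 + 2/15 = 1.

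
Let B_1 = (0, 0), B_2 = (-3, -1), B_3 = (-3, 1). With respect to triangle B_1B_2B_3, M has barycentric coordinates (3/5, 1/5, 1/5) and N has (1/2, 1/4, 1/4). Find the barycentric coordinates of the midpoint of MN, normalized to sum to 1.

Since both coordinate triples sum to 1, the midpoint's barycentrics are the componentwise average.
(3/5+1/2)/2 = 11/20; similarly 9/40 and 9/40.

(11/20, 9/40, 9/40)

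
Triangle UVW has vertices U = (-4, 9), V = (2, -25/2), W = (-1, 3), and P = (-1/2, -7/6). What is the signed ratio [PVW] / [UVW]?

1/6

[UVW] = ½·((-4)·(-25/2−3) + 2·(3−9) + (-1)·(9−(-25/2))) = ½·(62 − 12 − 43/2) = 57/4.
[PVW] = ½·((-1/2)·(-25/2−3) + 2·(3−(-7/6)) + (-1)·(-7/6−(-25/2))) = ½·(31/4 + 25/3 − 34/3) = 19/8, so the ratio is (19/8)/(57/4) = 1/6.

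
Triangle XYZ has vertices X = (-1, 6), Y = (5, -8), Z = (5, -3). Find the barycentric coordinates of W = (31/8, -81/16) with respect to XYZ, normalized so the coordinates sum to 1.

(3/16, 3/4, 1/16)

Signed area of the reference triangle: [XYZ] = ½·((-1)·(-8−(-3)) + 5·(-3−6) + 5·(6−(-8))) = ½·(5 − 45 + 70) = 15.
[WYZ] = ½·((31/8)·(-8−(-3)) + 5·(-3−(-81/16)) + 5·(-81/16−(-8))) = ½·(-155/8 + 165/16 + 235/16) = 45/16, so the X-coordinate is (45/16)/15 = 3/16.
[XWZ] = ½·((-1)·(-81/16−(-3)) + (31/8)·(-3−6) + 5·(6−(-81/16))) = ½·(33/16 − 279/8 + 885/16) = 45/4, so the Y-coordinate is 3/4.
[XYW] = ½·((-1)·(-8−(-81/16)) + 5·(-81/16−6) + (31/8)·(6−(-8))) = ½·(47/16 − 885/16 + 217/4) = 15/16, so the Z-coordinate is 1/16.
Check: 3/16 + 3/4 + 1/16 = 1.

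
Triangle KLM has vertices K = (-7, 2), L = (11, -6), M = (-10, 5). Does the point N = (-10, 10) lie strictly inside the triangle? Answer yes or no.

no

Barycentric coordinates of N: (-7/2, 1/2, 4).
The three coordinates are negative, positive, positive; a point is interior exactly when all three are positive.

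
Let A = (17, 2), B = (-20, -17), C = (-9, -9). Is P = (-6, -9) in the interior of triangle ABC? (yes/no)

yes

Barycentric coordinates of P: (8/29, 11/29, 10/29).
The three coordinates are positive, positive, positive; a point is interior exactly when all three are positive.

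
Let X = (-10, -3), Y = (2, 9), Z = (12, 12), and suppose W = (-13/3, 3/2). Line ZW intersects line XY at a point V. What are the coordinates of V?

(-38/5, -3/5)

Barycentric coordinates of W with respect to XYZ: (2/3, 1/6, 1/6).
On side XY the Z-coordinate is zero; dropping W's Z-weight 1/6 and renormalizing the remaining 2/3 : 1/6 gives weights 4/5, 1/5 on X, Y.
V = (4/5)·(-10, -3) + (1/5)·(2, 9) = (-38/5, -3/5).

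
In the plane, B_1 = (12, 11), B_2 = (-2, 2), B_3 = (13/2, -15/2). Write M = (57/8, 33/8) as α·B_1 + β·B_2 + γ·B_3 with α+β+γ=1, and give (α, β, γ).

(1/2, 1/4, 1/4)

Signed area of the reference triangle: [B_1B_2B_3] = ½·(12·(2−(-15/2)) + (-2)·(-15/2−11) + (13/2)·(11−2)) = ½·(114 + 37 + 117/2) = 419/4.
[MB_2B_3] = ½·((57/8)·(2−(-15/2)) + (-2)·(-15/2−(33/8)) + (13/2)·(33/8−2)) = ½·(1083/16 + 93/4 + 221/16) = 419/8, so the B_1-coordinate is (419/8)/(419/4) = 1/2.
[B_1MB_3] = ½·(12·(33/8−(-15/2)) + (57/8)·(-15/2−11) + (13/2)·(11−(33/8))) = ½·(279/2 − 2109/16 + 715/16) = 419/16, so the B_2-coordinate is 1/4.
[B_1B_2M] = ½·(12·(2−(33/8)) + (-2)·(33/8−11) + (57/8)·(11−2)) = ½·(-51/2 + 55/4 + 513/8) = 419/16, so the B_3-coordinate is 1/4.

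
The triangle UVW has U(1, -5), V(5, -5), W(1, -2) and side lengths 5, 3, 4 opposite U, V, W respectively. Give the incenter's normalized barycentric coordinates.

The incenter has barycentric coordinates proportional to the opposite side lengths: (5 : 3 : 4).
Normalizing by 5+3+4 = 12 gives (5/12, 1/4, 1/3).

(5/12, 1/4, 1/3)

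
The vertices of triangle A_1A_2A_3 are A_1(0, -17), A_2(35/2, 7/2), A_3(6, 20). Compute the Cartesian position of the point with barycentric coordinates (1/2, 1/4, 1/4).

(47/8, -21/8)

P = (1/2)·A_1 + (1/4)·A_2 + (1/4)·A_3.
x-coordinate: (1/2)·0 + (1/4)·(35/2) + (1/4)·6 = 47/8.
y-coordinate: (1/2)·(-17) + (1/4)·(7/2) + (1/4)·20 = -21/8.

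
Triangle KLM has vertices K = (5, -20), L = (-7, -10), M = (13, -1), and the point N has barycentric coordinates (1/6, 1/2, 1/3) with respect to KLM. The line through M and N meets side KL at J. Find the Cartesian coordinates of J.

Line MN meets KL where the M-coordinate vanishes; zeroing N's M-weight and renormalizing leaves K, L-weights 1/6 : 1/2 → (1/4, 3/4).
So J = (1/4)·K + (3/4)·L = (-4, -25/2).

(-4, -25/2)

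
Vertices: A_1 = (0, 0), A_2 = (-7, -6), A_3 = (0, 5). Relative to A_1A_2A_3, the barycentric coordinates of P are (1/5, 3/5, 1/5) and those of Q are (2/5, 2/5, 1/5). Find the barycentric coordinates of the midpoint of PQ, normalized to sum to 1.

Since both coordinate triples sum to 1, the midpoint's barycentrics are the componentwise average.
(1/5+2/5)/2 = 3/10; similarly 1/2 and 1/5.

(3/10, 1/2, 1/5)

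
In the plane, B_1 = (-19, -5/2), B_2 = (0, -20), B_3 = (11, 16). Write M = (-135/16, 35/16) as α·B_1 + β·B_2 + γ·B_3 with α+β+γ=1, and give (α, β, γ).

(5/8, 1/16, 5/16)

Signed area of the reference triangle: [B_1B_2B_3] = ½·((-19)·(-20−16) + 0·(16−(-5/2)) + 11·(-5/2−(-20))) = ½·(684 + 0 + 385/2) = 1753/4.
[MB_2B_3] = ½·((-135/16)·(-20−16) + 0·(16−(35/16)) + 11·(35/16−(-20))) = ½·(1215/4 + 0 + 3905/16) = 8765/32, so the B_1-coordinate is (8765/32)/(1753/4) = 5/8.
[B_1MB_3] = ½·((-19)·(35/16−16) + (-135/16)·(16−(-5/2)) + 11·(-5/2−(35/16))) = ½·(4199/16 − 4995/32 − 825/16) = 1753/64, so the B_2-coordinate is 1/16.
[B_1B_2M] = ½·((-19)·(-20−(35/16)) + 0·(35/16−(-5/2)) + (-135/16)·(-5/2−(-20))) = ½·(6745/16 + 0 − 4725/32) = 8765/64, so the B_3-coordinate is 5/16.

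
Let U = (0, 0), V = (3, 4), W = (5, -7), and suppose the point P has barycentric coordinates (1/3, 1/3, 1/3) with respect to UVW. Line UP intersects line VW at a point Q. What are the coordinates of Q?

Line UP meets VW where the U-coordinate vanishes; zeroing P's U-weight and renormalizing leaves V, W-weights 1/3 : 1/3 → (1/2, 1/2).
So Q = (1/2)·V + (1/2)·W = (4, -3/2).

(4, -3/2)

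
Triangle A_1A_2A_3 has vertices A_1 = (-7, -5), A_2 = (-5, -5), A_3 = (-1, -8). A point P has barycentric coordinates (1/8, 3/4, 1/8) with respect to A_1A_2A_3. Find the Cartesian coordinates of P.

P = (1/8)·A_1 + (3/4)·A_2 + (1/8)·A_3.
x-coordinate: (1/8)·(-7) + (3/4)·(-5) + (1/8)·(-1) = -19/4.
y-coordinate: (1/8)·(-5) + (3/4)·(-5) + (1/8)·(-8) = -43/8.

(-19/4, -43/8)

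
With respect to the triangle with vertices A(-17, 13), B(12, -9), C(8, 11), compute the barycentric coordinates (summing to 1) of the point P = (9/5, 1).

(1/3, 8/15, 2/15)

Signed area of the reference triangle: [ABC] = ½·((-17)·(-9−11) + 12·(11−13) + 8·(13−(-9))) = ½·(340 − 24 + 176) = 246.
[PBC] = ½·((9/5)·(-9−11) + 12·(11−1) + 8·(1−(-9))) = ½·(-36 + 120 + 80) = 82, so the A-coordinate is 82/246 = 1/3.
[APC] = ½·((-17)·(1−11) + (9/5)·(11−13) + 8·(13−1)) = ½·(170 − 18/5 + 96) = 656/5, so the B-coordinate is 8/15.
[ABP] = ½·((-17)·(-9−1) + 12·(1−13) + (9/5)·(13−(-9))) = ½·(170 − 144 + 198/5) = 164/5, so the C-coordinate is 2/15.
Check: 1/3 + 8/15 + 2/15 = 1.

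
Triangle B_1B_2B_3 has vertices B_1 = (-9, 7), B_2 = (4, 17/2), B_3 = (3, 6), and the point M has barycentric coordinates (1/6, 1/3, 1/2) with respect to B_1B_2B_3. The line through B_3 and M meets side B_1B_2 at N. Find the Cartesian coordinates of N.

Line B_3M meets B_1B_2 where the B_3-coordinate vanishes; zeroing M's B_3-weight and renormalizing leaves B_1, B_2-weights 1/6 : 1/3 → (1/3, 2/3).
So N = (1/3)·B_1 + (2/3)·B_2 = (-1/3, 8).

(-1/3, 8)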